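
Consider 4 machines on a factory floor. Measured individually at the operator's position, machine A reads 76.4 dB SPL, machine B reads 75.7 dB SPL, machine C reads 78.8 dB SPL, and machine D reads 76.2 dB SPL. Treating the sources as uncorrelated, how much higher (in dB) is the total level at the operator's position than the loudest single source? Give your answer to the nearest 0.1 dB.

4.2 dB

Incoherent sources sum as intensities:
L_total = 10·log₁₀(10^(76.4/10) + 10^(75.7/10) + 10^(78.8/10) + 10^(76.2/10)) = 82.97 dB SPL.
Excess over the loudest (78.8 dB): 82.97 − 78.8 = 4.2 dB.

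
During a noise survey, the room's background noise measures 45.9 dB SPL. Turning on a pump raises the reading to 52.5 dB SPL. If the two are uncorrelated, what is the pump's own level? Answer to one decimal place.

51.4 dB SPL

Background correction is a power subtraction:
L_src = 10·log₁₀(10^(52.5/10) − 10^(45.9/10)) = 10·log₁₀(138900) = 51.4 dB SPL.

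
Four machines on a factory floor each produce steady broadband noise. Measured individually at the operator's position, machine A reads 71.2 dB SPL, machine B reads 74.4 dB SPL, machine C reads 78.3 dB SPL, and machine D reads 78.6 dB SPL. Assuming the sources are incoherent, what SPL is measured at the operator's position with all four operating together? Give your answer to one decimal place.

Incoherent sources sum as intensities:
L_total = 10·log₁₀(10^(71.2/10) + 10^(74.4/10) + 10^(78.3/10) + 10^(78.6/10)) = 10·log₁₀(180800000) = 82.6 dB SPL.

82.6 dB SPL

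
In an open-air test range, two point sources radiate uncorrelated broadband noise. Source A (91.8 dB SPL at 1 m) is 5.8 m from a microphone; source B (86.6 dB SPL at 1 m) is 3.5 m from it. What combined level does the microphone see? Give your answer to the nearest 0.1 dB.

79.2 dB SPL

At the listener: L_A = 91.8 − 20·log₁₀(5.8) = 76.53 dB; L_B = 86.6 − 20·log₁₀(3.5) = 75.72 dB.
Combined: 10·log₁₀(10^(76.53/10)+10^(75.72/10)) = 79.2 dB SPL.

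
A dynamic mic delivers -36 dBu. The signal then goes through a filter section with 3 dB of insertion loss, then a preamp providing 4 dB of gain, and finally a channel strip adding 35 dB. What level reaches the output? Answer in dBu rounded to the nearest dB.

Cascaded gains and losses add directly in dB.
-36 − 3 + 4 + 35 = 0 dBu.

0 dBu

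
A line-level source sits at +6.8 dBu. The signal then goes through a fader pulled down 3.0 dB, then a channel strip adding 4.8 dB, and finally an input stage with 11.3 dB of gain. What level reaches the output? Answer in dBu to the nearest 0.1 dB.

+19.9 dBu

Cascaded gains and losses add directly in dB.
+6.8 − 3.0 + 4.8 + 11.3 = +19.9 dBu.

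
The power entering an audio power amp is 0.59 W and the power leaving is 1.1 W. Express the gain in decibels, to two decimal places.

Power is a power quantity, so gain = 10·log₁₀(P_out/P_in).
10·log₁₀(1.1/0.59) = 10·log₁₀(1.864) = 2.71 dB.

2.71 dB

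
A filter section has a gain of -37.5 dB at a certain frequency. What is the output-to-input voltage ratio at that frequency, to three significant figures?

Voltage ratio = 10^(dB/20).
10^(-37.5/20) = 10^(-1.875) = 0.0133.

0.0133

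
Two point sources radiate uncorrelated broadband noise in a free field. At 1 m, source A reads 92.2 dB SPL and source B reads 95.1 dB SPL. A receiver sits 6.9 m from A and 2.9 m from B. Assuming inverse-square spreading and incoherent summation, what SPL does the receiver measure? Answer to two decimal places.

At the listener: L_A = 92.2 − 20·log₁₀(6.9) = 75.423 dB; L_B = 95.1 − 20·log₁₀(2.9) = 85.852 dB.
Combined: 10·log₁₀(10^(75.423/10)+10^(85.852/10)) = 86.23 dB SPL.

86.23 dB SPL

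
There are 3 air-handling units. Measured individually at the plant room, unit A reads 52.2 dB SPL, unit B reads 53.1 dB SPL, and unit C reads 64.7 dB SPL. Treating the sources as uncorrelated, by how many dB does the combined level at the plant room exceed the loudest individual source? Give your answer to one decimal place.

Uncorrelated sources add in intensity (power), not in dB.
L_total = 10·log₁₀(10^(52.2/10) + 10^(53.1/10) + 10^(64.7/10)) = 65.21 dB SPL.
Excess over the loudest (64.7 dB): 65.21 − 64.7 = 0.5 dB.

0.5 dB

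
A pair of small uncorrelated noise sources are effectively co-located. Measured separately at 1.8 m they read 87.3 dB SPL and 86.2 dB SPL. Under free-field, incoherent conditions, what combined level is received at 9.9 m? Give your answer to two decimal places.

74.99 dB SPL

Combined at 1.8 m: 10·log₁₀(10^(87.3/10)+10^(86.2/10)) = 89.795 dB SPL.
Then apply −20·log₁₀(9.9/1.8) = -14.807 dB → 74.99 dB SPL.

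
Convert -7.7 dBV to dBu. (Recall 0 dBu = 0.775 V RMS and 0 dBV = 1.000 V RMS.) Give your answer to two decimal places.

The offset between the scales is 20·log₁₀(0.775/1.000) = −2.214 dB.
So dBu = -7.7 + 2.214 = -5.49 dBu.

-5.49 dBu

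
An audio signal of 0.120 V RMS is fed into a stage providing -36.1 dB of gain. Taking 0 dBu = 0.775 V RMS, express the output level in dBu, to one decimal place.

-52.3 dBu

Input level: 20·log₁₀(0.120/0.775) = -16.20 dBu.
Output: -16.20 − 36.1 = -52.3 dBu.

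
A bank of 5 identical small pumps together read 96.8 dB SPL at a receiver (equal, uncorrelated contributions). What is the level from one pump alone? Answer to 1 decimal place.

89.8 dB SPL

5 equal incoherent sources add 10·log₁₀(5) = 6.99 dB over one source.
L_one = 96.8 − 6.99 = 89.8 dB SPL.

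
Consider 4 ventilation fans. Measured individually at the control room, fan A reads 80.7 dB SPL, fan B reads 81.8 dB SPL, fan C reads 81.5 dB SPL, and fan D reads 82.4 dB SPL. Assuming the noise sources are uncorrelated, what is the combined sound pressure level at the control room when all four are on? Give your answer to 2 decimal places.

87.66 dB SPL

Uncorrelated sources add in intensity (power), not in dB.
L_total = 10·log₁₀(10^(80.7/10) + 10^(81.8/10) + 10^(81.5/10) + 10^(82.4/10)) = 10·log₁₀(583900000) = 87.66 dB SPL.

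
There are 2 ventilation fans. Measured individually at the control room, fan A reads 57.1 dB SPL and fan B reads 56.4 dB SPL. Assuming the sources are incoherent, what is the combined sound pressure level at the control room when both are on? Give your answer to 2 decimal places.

59.77 dB SPL

Incoherent sources sum as intensities:
L_total = 10·log₁₀(10^(57.1/10) + 10^(56.4/10)) = 10·log₁₀(949400) = 59.77 dB SPL.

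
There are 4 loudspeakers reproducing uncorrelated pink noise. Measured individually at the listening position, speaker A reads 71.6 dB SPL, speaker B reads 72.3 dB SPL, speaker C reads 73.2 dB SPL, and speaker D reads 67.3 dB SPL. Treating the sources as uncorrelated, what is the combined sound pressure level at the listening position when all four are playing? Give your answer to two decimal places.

77.61 dB SPL

Incoherent sources sum as intensities:
L_total = 10·log₁₀(10^(71.6/10) + 10^(72.3/10) + 10^(73.2/10) + 10^(67.3/10)) = 10·log₁₀(57700000) = 77.61 dB SPL.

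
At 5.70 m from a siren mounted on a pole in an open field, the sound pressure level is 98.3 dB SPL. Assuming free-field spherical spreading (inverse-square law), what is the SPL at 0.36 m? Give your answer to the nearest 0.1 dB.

122.3 dB SPL

Inverse-square spreading gives ΔL = −20·log₁₀(d₂/d₁).
ΔL = −20·log₁₀(0.36/5.70) = 23.99 dB, so L₂ = 98.3 + (23.99) = 122.3 dB SPL.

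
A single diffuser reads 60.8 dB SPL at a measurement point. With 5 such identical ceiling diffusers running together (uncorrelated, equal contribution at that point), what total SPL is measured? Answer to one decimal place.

67.8 dB SPL

5 equal incoherent sources raise the level by 10·log₁₀(5) = 6.99 dB.
L_total = 60.8 + 6.99 = 67.8 dB SPL.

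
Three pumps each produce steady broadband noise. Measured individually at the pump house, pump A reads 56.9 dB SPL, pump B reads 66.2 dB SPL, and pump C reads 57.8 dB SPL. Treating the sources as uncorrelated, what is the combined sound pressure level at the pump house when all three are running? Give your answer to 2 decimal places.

Add the sources as powers (linear), then convert back to dB:
L_total = 10·log₁₀(10^(56.9/10) + 10^(66.2/10) + 10^(57.8/10)) = 10·log₁₀(5261000) = 67.21 dB SPL.

67.21 dB SPL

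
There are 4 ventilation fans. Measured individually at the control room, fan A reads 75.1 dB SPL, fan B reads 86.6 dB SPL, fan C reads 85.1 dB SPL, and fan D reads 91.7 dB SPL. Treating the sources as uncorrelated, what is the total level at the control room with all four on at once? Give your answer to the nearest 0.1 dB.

93.6 dB SPL

Incoherent sources sum as intensities:
L_total = 10·log₁₀(10^(75.1/10) + 10^(86.6/10) + 10^(85.1/10) + 10^(91.7/10)) = 10·log₁₀(2292000000) = 93.6 dB SPL.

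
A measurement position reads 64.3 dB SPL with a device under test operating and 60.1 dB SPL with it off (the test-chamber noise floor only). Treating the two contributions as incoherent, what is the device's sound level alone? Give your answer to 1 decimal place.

62.2 dB SPL

Remove the background by subtracting linear intensities:
L_src = 10·log₁₀(10^(64.3/10) − 10^(60.1/10)) = 10·log₁₀(1668000) = 62.2 dB SPL.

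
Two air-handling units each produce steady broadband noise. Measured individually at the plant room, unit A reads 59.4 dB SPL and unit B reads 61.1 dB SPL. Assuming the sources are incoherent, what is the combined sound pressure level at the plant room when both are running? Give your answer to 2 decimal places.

63.34 dB SPL

Incoherent sources sum as intensities:
L_total = 10·log₁₀(10^(59.4/10) + 10^(61.1/10)) = 10·log₁₀(2159000) = 63.34 dB SPL.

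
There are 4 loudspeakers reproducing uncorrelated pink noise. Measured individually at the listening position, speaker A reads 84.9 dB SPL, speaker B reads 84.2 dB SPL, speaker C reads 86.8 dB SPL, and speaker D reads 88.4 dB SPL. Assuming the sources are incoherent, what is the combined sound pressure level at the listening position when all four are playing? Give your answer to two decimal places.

Incoherent sources sum as intensities:
L_total = 10·log₁₀(10^(84.9/10) + 10^(84.2/10) + 10^(86.8/10) + 10^(88.4/10)) = 10·log₁₀(1743000000) = 92.41 dB SPL.

92.41 dB SPL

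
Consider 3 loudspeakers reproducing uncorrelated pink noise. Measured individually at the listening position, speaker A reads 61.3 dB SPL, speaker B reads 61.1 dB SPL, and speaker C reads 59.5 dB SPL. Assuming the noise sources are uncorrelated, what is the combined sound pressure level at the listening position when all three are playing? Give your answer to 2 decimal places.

Uncorrelated sources add in intensity (power), not in dB.
L_total = 10·log₁₀(10^(61.3/10) + 10^(61.1/10) + 10^(59.5/10)) = 10·log₁₀(3528000) = 65.48 dB SPL.

65.48 dB SPL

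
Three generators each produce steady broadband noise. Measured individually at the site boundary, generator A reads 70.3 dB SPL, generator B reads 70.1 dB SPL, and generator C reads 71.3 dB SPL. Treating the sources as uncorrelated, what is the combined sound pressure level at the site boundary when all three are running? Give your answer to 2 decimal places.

Add the sources as powers (linear), then convert back to dB:
L_total = 10·log₁₀(10^(70.3/10) + 10^(70.1/10) + 10^(71.3/10)) = 10·log₁₀(34440000) = 75.37 dB SPL.

75.37 dB SPL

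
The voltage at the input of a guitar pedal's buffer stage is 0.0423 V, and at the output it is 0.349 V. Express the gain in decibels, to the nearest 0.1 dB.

Voltage ratio → dB uses the 20·log₁₀ form:
20·log₁₀(0.349/0.0423) = 20·log₁₀(8.251) = 18.3 dB.

18.3 dB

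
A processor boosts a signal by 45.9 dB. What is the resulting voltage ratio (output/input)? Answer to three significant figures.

Voltage ratio = 10^(dB/20).
10^(45.9/20) = 10^(2.295) = 197.

197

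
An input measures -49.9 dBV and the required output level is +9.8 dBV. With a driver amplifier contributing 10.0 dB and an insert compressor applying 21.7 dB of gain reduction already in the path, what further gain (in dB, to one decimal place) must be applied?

71.4 dB

The required make-up gain is the shortfall in the dB sum.
G = +9.8 − (-49.9) − 10.0 + 21.7 = 71.4 dB.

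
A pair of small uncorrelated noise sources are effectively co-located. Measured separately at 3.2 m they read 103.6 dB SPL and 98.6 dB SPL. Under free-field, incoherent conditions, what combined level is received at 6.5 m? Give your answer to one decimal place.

Combined at 3.2 m: 10·log₁₀(10^(103.6/10)+10^(98.6/10)) = 104.79 dB SPL.
Then apply −20·log₁₀(6.5/3.2) = -6.16 dB → 98.6 dB SPL.

98.6 dB SPL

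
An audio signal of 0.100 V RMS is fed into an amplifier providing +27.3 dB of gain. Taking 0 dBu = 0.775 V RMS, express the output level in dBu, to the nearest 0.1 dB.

Input level: 20·log₁₀(0.100/0.775) = -17.79 dBu.
Output: -17.79 + 27.3 = +9.5 dBu.

+9.5 dBu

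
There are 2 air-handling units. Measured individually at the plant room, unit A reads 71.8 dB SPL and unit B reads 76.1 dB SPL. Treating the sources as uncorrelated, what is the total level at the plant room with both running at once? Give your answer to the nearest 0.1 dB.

Uncorrelated sources add in intensity (power), not in dB.
L_total = 10·log₁₀(10^(71.8/10) + 10^(76.1/10)) = 10·log₁₀(55870000) = 77.5 dB SPL.

77.5 dB SPL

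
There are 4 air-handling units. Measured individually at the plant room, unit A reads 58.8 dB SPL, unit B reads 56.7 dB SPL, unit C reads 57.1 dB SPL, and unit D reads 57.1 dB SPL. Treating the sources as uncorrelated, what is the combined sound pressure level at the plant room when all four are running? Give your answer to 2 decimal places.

Incoherent sources sum as intensities:
L_total = 10·log₁₀(10^(58.8/10) + 10^(56.7/10) + 10^(57.1/10) + 10^(57.1/10)) = 10·log₁₀(2252000) = 63.53 dB SPL.

63.53 dB SPL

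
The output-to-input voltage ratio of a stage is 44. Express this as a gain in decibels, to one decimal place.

32.9 dB

Voltage ratio → dB uses the 20·log₁₀ form:
20·log₁₀(44) = 32.9 dB.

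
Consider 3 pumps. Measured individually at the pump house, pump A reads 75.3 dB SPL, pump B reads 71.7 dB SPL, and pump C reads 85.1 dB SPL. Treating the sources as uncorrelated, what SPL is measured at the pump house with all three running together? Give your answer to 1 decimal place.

Uncorrelated sources add in intensity (power), not in dB.
L_total = 10·log₁₀(10^(75.3/10) + 10^(71.7/10) + 10^(85.1/10)) = 10·log₁₀(372300000) = 85.7 dB SPL.

85.7 dB SPL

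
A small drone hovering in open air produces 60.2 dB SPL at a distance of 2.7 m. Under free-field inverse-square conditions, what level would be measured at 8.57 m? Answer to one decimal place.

Inverse-square spreading gives ΔL = −20·log₁₀(d₂/d₁).
ΔL = −20·log₁₀(8.57/2.7) = -10.03 dB, so L₂ = 60.2 + (-10.03) = 50.2 dB SPL.

50.2 dB SPL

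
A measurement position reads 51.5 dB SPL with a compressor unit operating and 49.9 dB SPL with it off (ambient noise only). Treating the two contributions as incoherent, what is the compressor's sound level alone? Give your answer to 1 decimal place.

46.4 dB SPL

Remove the background by subtracting linear intensities:
L_src = 10·log₁₀(10^(51.5/10) − 10^(49.9/10)) = 10·log₁₀(43530) = 46.4 dB SPL.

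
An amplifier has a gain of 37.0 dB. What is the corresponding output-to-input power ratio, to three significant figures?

5010

Power ratio = 10^(dB/10).
10^(37.0/10) = 10^(3.700) = 5010.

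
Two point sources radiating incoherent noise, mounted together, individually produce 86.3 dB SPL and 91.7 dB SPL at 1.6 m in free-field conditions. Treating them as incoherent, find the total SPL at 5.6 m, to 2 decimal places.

Combined at 1.6 m: 10·log₁₀(10^(86.3/10)+10^(91.7/10)) = 92.801 dB SPL.
Then apply −20·log₁₀(5.6/1.6) = -10.881 dB → 81.92 dB SPL.

81.92 dB SPL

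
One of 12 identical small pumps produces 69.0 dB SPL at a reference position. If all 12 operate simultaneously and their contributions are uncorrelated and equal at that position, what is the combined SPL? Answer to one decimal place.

79.8 dB SPL

12 equal incoherent sources raise the level by 10·log₁₀(12) = 10.79 dB.
L_total = 69.0 + 10.79 = 79.8 dB SPL.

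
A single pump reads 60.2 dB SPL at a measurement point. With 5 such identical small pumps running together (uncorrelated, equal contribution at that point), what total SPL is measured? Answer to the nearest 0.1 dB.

67.2 dB SPL

5 equal incoherent sources raise the level by 10·log₁₀(5) = 6.99 dB.
L_total = 60.2 + 6.99 = 67.2 dB SPL.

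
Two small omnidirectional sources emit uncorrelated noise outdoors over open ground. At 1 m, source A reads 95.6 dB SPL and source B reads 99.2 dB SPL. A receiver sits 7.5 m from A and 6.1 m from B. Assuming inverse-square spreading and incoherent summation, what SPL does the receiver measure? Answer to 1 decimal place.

At the listener: L_A = 95.6 − 20·log₁₀(7.5) = 78.10 dB; L_B = 99.2 − 20·log₁₀(6.1) = 83.49 dB.
Combined: 10·log₁₀(10^(78.10/10)+10^(83.49/10)) = 84.6 dB SPL.

84.6 dB SPL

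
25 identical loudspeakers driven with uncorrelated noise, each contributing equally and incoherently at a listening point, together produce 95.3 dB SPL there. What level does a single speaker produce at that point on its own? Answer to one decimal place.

81.3 dB SPL

25 equal incoherent sources add 10·log₁₀(25) = 13.98 dB over one source.
L_one = 95.3 − 13.98 = 81.3 dB SPL.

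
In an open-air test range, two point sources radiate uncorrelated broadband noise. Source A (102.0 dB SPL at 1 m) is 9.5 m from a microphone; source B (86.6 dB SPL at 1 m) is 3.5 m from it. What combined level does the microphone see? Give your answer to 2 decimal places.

83.28 dB SPL

At the listener: L_A = 102.0 − 20·log₁₀(9.5) = 82.446 dB; L_B = 86.6 − 20·log₁₀(3.5) = 75.719 dB.
Combined: 10·log₁₀(10^(82.446/10)+10^(75.719/10)) = 83.28 dB SPL.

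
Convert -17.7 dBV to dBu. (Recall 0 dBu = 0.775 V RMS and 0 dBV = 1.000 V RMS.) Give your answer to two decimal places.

-15.49 dBu

The offset between the scales is 20·log₁₀(0.775/1.000) = −2.214 dB.
So dBu = -17.7 + 2.214 = -15.49 dBu.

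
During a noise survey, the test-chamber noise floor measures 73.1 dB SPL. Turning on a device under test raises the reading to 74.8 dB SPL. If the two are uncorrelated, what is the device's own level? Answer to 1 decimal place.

Background correction is a power subtraction:
L_src = 10·log₁₀(10^(74.8/10) − 10^(73.1/10)) = 10·log₁₀(9782000) = 69.9 dB SPL.

69.9 dB SPL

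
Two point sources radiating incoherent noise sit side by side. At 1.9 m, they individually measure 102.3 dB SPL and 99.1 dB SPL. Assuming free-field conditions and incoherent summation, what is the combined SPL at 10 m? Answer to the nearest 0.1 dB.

Combined at 1.9 m: 10·log₁₀(10^(102.3/10)+10^(99.1/10)) = 104.00 dB SPL.
Then apply −20·log₁₀(10/1.9) = -14.42 dB → 89.6 dB SPL.

89.6 dB SPL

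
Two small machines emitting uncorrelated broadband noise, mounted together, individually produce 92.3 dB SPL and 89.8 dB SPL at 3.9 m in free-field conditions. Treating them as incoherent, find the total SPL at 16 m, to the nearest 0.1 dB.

82.0 dB SPL

Combined at 3.9 m: 10·log₁₀(10^(92.3/10)+10^(89.8/10)) = 94.24 dB SPL.
Then apply −20·log₁₀(16/3.9) = -12.26 dB → 82.0 dB SPL.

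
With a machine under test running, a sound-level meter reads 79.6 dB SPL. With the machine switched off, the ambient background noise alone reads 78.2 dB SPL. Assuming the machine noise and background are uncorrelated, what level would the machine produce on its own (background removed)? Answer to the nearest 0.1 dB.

74.0 dB SPL

Remove the background by subtracting linear intensities:
L_src = 10·log₁₀(10^(79.6/10) − 10^(78.2/10)) = 10·log₁₀(25130000) = 74.0 dB SPL.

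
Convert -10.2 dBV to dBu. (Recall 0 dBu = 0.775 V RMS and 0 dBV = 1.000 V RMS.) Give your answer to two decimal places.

-7.99 dBu

The offset between the scales is 20·log₁₀(0.775/1.000) = −2.214 dB.
So dBu = -10.2 + 2.214 = -7.99 dBu.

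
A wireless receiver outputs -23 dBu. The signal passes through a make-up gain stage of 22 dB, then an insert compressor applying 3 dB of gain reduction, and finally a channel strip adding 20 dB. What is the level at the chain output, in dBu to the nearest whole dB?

In dB, series stages simply add:
-23 + 22 − 3 + 20 = +16 dBu.

+16 dBu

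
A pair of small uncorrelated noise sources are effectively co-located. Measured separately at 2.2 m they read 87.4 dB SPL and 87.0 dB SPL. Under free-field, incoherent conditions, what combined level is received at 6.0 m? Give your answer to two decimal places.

81.50 dB SPL

Combined at 2.2 m: 10·log₁₀(10^(87.4/10)+10^(87.0/10)) = 90.215 dB SPL.
Then apply −20·log₁₀(6.0/2.2) = -8.715 dB → 81.50 dB SPL.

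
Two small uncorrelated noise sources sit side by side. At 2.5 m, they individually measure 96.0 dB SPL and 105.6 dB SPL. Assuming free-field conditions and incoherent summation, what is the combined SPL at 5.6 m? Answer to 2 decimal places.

99.05 dB SPL

Combined at 2.5 m: 10·log₁₀(10^(96.0/10)+10^(105.6/10)) = 106.052 dB SPL.
Then apply −20·log₁₀(5.6/2.5) = -7.005 dB → 99.05 dB SPL.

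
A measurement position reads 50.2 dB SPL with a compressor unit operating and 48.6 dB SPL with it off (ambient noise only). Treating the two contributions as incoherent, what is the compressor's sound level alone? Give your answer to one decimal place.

Subtract intensities: L_src = 10·log₁₀(10^(L_total/10) − 10^(L_bg/10)).
L_src = 10·log₁₀(10^(50.2/10) − 10^(48.6/10)) = 10·log₁₀(32270) = 45.1 dB SPL.

45.1 dB SPL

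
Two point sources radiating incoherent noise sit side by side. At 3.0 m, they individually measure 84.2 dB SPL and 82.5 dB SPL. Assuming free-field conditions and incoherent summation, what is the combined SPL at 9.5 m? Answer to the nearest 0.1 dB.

76.4 dB SPL

Combined at 3.0 m: 10·log₁₀(10^(84.2/10)+10^(82.5/10)) = 86.44 dB SPL.
Then apply −20·log₁₀(9.5/3.0) = -10.01 dB → 76.4 dB SPL.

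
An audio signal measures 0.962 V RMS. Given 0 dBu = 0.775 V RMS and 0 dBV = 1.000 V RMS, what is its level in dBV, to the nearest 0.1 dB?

-0.3 dBV

dBV = 20·log₁₀(V / 1.000 V).
20·log₁₀(0.962/1.000) = -0.3 dBV.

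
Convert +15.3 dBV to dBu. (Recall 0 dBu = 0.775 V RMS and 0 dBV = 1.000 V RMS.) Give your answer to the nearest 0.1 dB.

The offset between the scales is 20·log₁₀(0.775/1.000) = −2.214 dB.
So dBu = +15.3 + 2.214 = +17.5 dBu.

+17.5 dBu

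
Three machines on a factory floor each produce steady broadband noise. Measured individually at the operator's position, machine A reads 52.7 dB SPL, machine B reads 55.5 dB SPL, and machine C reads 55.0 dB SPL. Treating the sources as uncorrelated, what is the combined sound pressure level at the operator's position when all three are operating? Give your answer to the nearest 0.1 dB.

Incoherent sources sum as intensities:
L_total = 10·log₁₀(10^(52.7/10) + 10^(55.5/10) + 10^(55.0/10)) = 10·log₁₀(857200) = 59.3 dB SPL.

59.3 dB SPL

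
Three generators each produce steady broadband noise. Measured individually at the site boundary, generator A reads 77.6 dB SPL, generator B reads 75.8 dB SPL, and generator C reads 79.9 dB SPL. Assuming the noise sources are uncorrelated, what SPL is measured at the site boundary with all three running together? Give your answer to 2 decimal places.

Uncorrelated sources add in intensity (power), not in dB.
L_total = 10·log₁₀(10^(77.6/10) + 10^(75.8/10) + 10^(79.9/10)) = 10·log₁₀(193300000) = 82.86 dB SPL.

82.86 dB SPL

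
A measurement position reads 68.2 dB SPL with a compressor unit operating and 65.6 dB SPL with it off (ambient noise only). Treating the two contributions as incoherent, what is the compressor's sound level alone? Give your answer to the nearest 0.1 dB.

Subtract intensities: L_src = 10·log₁₀(10^(L_total/10) − 10^(L_bg/10)).
L_src = 10·log₁₀(10^(68.2/10) − 10^(65.6/10)) = 10·log₁₀(2976000) = 64.7 dB SPL.

64.7 dB SPL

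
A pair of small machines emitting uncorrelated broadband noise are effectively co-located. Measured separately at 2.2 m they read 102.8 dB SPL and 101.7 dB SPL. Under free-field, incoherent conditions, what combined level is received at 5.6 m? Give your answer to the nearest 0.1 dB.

Combined at 2.2 m: 10·log₁₀(10^(102.8/10)+10^(101.7/10)) = 105.30 dB SPL.
Then apply −20·log₁₀(5.6/2.2) = -8.12 dB → 97.2 dB SPL.

97.2 dB SPL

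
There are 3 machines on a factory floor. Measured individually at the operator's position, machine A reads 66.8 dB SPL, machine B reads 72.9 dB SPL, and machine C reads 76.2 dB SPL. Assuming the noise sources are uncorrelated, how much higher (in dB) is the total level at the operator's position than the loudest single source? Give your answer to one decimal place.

2.0 dB

Add the sources as powers (linear), then convert back to dB:
L_total = 10·log₁₀(10^(66.8/10) + 10^(72.9/10) + 10^(76.2/10)) = 78.19 dB SPL.
Excess over the loudest (76.2 dB): 78.19 − 76.2 = 2.0 dB.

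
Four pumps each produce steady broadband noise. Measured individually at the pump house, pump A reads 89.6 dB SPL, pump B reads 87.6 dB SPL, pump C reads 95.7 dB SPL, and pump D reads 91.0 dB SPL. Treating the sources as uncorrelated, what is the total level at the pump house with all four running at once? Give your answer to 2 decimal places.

Add the sources as powers (linear), then convert back to dB:
L_total = 10·log₁₀(10^(89.6/10) + 10^(87.6/10) + 10^(95.7/10) + 10^(91.0/10)) = 10·log₁₀(6462000000) = 98.10 dB SPL.

98.10 dB SPL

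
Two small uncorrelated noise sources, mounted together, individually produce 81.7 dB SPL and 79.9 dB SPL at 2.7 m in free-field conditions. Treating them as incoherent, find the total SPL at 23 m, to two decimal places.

Combined at 2.7 m: 10·log₁₀(10^(81.7/10)+10^(79.9/10)) = 83.903 dB SPL.
Then apply −20·log₁₀(23/2.7) = -18.607 dB → 65.30 dB SPL.

65.30 dB SPL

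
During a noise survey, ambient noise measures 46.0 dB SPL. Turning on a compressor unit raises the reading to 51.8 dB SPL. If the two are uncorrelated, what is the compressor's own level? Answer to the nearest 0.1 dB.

50.5 dB SPL

Subtract intensities: L_src = 10·log₁₀(10^(L_total/10) − 10^(L_bg/10)).
L_src = 10·log₁₀(10^(51.8/10) − 10^(46.0/10)) = 10·log₁₀(111500) = 50.5 dB SPL.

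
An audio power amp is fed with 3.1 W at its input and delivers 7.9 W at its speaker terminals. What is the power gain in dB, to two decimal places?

4.06 dB

Power is a power quantity, so gain = 10·log₁₀(P_out/P_in).
10·log₁₀(7.9/3.1) = 10·log₁₀(2.548) = 4.06 dB.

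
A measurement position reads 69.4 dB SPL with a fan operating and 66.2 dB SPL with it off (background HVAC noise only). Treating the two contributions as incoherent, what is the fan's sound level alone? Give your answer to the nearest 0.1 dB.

Background correction is a power subtraction:
L_src = 10·log₁₀(10^(69.4/10) − 10^(66.2/10)) = 10·log₁₀(4541000) = 66.6 dB SPL.

66.6 dB SPL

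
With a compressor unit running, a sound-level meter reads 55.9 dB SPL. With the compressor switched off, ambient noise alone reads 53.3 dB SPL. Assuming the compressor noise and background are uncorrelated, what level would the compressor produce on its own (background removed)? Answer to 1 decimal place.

52.4 dB SPL

Subtract intensities: L_src = 10·log₁₀(10^(L_total/10) − 10^(L_bg/10)).
L_src = 10·log₁₀(10^(55.9/10) − 10^(53.3/10)) = 10·log₁₀(175200) = 52.4 dB SPL.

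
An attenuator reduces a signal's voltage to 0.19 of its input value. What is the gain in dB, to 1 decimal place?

Voltage is an amplitude quantity, so gain = 20·log₁₀(V_out/V_in).
20·log₁₀(0.19) = -14.4 dB.

-14.4 dB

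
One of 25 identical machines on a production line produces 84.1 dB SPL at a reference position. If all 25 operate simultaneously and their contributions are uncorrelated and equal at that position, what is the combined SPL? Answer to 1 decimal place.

98.1 dB SPL

25 equal incoherent sources raise the level by 10·log₁₀(25) = 13.98 dB.
L_total = 84.1 + 13.98 = 98.1 dB SPL.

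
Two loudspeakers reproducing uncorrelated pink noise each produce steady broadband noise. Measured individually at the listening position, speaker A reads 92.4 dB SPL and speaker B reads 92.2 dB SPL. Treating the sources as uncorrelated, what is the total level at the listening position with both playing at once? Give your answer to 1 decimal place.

Incoherent sources sum as intensities:
L_total = 10·log₁₀(10^(92.4/10) + 10^(92.2/10)) = 10·log₁₀(3397000000) = 95.3 dB SPL.

95.3 dB SPL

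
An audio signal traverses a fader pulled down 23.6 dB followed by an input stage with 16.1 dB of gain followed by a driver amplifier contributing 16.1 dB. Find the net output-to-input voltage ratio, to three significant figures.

Net gain = (−23.6) + 16.1 + 16.1 = 8.6 dB.
Voltage ratio = 10^(8.6/20) = 2.69.

2.69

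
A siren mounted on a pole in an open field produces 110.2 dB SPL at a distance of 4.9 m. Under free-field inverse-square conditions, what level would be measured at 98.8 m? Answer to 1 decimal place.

84.1 dB SPL

For a point source in a free field, ΔL = −20·log₁₀(d₂/d₁).
ΔL = −20·log₁₀(98.8/4.9) = -26.09 dB, so L₂ = 110.2 + (-26.09) = 84.1 dB SPL.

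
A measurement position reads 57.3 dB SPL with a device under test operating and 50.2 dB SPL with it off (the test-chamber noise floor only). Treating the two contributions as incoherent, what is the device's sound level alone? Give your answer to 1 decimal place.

Subtract intensities: L_src = 10·log₁₀(10^(L_total/10) − 10^(L_bg/10)).
L_src = 10·log₁₀(10^(57.3/10) − 10^(50.2/10)) = 10·log₁₀(432300) = 56.4 dB SPL.

56.4 dB SPL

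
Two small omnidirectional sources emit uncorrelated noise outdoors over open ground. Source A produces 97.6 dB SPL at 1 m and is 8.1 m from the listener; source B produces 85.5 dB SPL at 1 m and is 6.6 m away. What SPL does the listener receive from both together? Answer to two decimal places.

79.82 dB SPL

At the listener: L_A = 97.6 − 20·log₁₀(8.1) = 79.430 dB; L_B = 85.5 − 20·log₁₀(6.6) = 69.109 dB.
Combined: 10·log₁₀(10^(79.430/10)+10^(69.109/10)) = 79.82 dB SPL.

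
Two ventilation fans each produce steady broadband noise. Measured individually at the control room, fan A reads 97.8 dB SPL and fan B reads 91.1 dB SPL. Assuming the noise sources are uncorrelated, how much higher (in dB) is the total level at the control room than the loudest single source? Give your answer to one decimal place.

Uncorrelated sources add in intensity (power), not in dB.
L_total = 10·log₁₀(10^(97.8/10) + 10^(91.1/10)) = 98.64 dB SPL.
Excess over the loudest (97.8 dB): 98.64 − 97.8 = 0.8 dB.

0.8 dB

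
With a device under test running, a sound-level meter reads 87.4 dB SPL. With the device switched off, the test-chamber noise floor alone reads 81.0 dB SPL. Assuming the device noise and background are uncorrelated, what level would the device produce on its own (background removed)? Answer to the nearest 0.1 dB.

86.3 dB SPL

Background correction is a power subtraction:
L_src = 10·log₁₀(10^(87.4/10) − 10^(81.0/10)) = 10·log₁₀(423600000) = 86.3 dB SPL.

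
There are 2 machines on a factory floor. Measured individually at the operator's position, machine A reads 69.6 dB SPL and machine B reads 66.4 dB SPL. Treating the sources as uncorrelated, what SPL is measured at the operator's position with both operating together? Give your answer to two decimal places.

Uncorrelated sources add in intensity (power), not in dB.
L_total = 10·log₁₀(10^(69.6/10) + 10^(66.4/10)) = 10·log₁₀(13490000) = 71.30 dB SPL.

71.30 dB SPL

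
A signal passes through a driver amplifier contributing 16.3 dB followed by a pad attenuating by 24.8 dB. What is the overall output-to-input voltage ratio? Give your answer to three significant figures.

Net gain = 16.3 + (−24.8) = -8.5 dB.
Voltage ratio = 10^(-8.5/20) = 0.376.

0.376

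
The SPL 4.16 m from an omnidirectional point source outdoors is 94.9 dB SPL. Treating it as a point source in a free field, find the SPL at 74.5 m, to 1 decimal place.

69.8 dB SPL

Free-field point source: level drops by 20·log₁₀ of the distance ratio.
ΔL = −20·log₁₀(74.5/4.16) = -25.06 dB, so L₂ = 94.9 + (-25.06) = 69.8 dB SPL.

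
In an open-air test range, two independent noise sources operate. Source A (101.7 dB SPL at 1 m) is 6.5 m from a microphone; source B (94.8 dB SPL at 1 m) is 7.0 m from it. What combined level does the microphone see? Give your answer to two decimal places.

86.15 dB SPL

At the listener: L_A = 101.7 − 20·log₁₀(6.5) = 85.442 dB; L_B = 94.8 − 20·log₁₀(7.0) = 77.898 dB.
Combined: 10·log₁₀(10^(85.442/10)+10^(77.898/10)) = 86.15 dB SPL.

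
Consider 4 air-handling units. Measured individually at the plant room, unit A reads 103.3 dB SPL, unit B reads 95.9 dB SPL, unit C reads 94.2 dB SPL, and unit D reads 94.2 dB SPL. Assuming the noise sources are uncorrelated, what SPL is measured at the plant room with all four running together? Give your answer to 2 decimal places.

Add the sources as powers (linear), then convert back to dB:
L_total = 10·log₁₀(10^(103.3/10) + 10^(95.9/10) + 10^(94.2/10) + 10^(94.2/10)) = 10·log₁₀(30531000000) = 104.85 dB SPL.

104.85 dB SPL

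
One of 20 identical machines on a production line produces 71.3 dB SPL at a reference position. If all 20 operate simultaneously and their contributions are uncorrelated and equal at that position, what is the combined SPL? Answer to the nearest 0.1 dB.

84.3 dB SPL

20 equal incoherent sources raise the level by 10·log₁₀(20) = 13.01 dB.
L_total = 71.3 + 13.01 = 84.3 dB SPL.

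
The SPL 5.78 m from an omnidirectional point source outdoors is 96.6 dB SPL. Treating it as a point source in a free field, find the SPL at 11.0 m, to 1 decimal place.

91.0 dB SPL

Free-field point source: level drops by 20·log₁₀ of the distance ratio.
ΔL = −20·log₁₀(11.0/5.78) = -5.59 dB, so L₂ = 96.6 + (-5.59) = 91.0 dB SPL.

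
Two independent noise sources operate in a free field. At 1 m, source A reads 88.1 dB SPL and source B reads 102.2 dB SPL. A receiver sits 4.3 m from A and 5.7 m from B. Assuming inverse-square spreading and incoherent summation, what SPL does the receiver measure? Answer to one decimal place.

87.4 dB SPL

At the listener: L_A = 88.1 − 20·log₁₀(4.3) = 75.43 dB; L_B = 102.2 − 20·log₁₀(5.7) = 87.08 dB.
Combined: 10·log₁₀(10^(75.43/10)+10^(87.08/10)) = 87.4 dB SPL.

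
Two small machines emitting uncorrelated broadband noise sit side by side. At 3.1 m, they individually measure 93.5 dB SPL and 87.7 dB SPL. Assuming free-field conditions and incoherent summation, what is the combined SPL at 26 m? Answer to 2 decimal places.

Combined at 3.1 m: 10·log₁₀(10^(93.5/10)+10^(87.7/10)) = 94.514 dB SPL.
Then apply −20·log₁₀(26/3.1) = -18.472 dB → 76.04 dB SPL.

76.04 dB SPL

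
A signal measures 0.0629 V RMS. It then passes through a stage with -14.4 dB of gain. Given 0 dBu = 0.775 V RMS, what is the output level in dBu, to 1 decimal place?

-36.2 dBu

Input level: 20·log₁₀(0.0629/0.775) = -21.81 dBu.
Output: -21.81 − 14.4 = -36.2 dBu.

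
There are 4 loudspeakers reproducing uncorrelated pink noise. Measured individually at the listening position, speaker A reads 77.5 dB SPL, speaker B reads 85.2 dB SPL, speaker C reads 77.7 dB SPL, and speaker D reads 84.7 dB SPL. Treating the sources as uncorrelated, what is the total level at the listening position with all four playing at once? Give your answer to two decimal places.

88.70 dB SPL

Incoherent sources sum as intensities:
L_total = 10·log₁₀(10^(77.5/10) + 10^(85.2/10) + 10^(77.7/10) + 10^(84.7/10)) = 10·log₁₀(741400000) = 88.70 dB SPL.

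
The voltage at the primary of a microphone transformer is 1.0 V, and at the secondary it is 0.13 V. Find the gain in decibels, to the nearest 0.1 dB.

-17.7 dB

For a voltage ratio, dB = 20·log₁₀(V₂/V₁).
20·log₁₀(0.13/1.0) = 20·log₁₀(0.1300) = -17.7 dB.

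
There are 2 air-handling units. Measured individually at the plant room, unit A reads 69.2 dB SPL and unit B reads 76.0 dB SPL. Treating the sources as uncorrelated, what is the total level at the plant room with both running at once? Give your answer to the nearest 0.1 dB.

76.8 dB SPL

Incoherent sources sum as intensities:
L_total = 10·log₁₀(10^(69.2/10) + 10^(76.0/10)) = 10·log₁₀(48130000) = 76.8 dB SPL.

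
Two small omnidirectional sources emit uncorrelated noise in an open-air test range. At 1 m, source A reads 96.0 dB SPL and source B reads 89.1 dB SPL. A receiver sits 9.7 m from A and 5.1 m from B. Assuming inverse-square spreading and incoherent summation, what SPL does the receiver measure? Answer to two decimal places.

At the listener: L_A = 96.0 − 20·log₁₀(9.7) = 76.265 dB; L_B = 89.1 − 20·log₁₀(5.1) = 74.949 dB.
Combined: 10·log₁₀(10^(76.265/10)+10^(74.949/10)) = 78.67 dB SPL.

78.67 dB SPL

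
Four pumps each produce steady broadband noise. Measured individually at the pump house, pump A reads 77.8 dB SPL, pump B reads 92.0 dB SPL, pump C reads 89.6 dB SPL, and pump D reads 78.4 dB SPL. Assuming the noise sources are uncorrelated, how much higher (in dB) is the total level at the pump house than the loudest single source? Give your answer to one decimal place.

Incoherent sources sum as intensities:
L_total = 10·log₁₀(10^(77.8/10) + 10^(92.0/10) + 10^(89.6/10) + 10^(78.4/10)) = 94.19 dB SPL.
Excess over the loudest (92.0 dB): 94.19 − 92.0 = 2.2 dB.

2.2 dB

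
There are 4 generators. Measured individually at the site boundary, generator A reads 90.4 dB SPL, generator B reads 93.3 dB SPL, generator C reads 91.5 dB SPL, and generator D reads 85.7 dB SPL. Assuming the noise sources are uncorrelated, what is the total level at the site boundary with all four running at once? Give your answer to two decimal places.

97.01 dB SPL

Uncorrelated sources add in intensity (power), not in dB.
L_total = 10·log₁₀(10^(90.4/10) + 10^(93.3/10) + 10^(91.5/10) + 10^(85.7/10)) = 10·log₁₀(5019000000) = 97.01 dB SPL.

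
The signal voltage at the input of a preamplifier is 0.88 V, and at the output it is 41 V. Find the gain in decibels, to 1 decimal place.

Voltage ratio → dB uses the 20·log₁₀ form:
20·log₁₀(41/0.88) = 20·log₁₀(46.59) = 33.4 dB.

33.4 dB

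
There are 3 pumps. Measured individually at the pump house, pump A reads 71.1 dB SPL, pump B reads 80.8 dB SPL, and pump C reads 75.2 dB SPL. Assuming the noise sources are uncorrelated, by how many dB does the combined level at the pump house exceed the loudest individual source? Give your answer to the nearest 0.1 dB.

1.4 dB

Add the sources as powers (linear), then convert back to dB:
L_total = 10·log₁₀(10^(71.1/10) + 10^(80.8/10) + 10^(75.2/10)) = 82.21 dB SPL.
Excess over the loudest (80.8 dB): 82.21 − 80.8 = 1.4 dB.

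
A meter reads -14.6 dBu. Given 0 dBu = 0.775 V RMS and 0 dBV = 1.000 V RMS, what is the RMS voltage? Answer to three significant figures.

0.144 V

V = 0.775 V × 10^(-14.6/20).
= 0.775 × 0.1862 = 0.144 V.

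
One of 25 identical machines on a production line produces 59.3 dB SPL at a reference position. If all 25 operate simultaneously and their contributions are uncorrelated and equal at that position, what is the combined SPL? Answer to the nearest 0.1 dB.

25 equal incoherent sources raise the level by 10·log₁₀(25) = 13.98 dB.
L_total = 59.3 + 13.98 = 73.3 dB SPL.

73.3 dB SPL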